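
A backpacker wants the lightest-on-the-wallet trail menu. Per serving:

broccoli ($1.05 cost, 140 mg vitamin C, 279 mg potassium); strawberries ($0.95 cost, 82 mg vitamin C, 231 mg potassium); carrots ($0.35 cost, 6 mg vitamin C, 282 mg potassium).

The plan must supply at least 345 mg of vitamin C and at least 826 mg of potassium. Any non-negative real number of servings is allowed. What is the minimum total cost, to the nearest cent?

$2.74

Compare the cost at each extreme point of the feasible region.
broccoli only: max(345/140, 826/279) = 2.961 servings → $3.11.
strawberries only: max(345/82, 826/231) = 4.207 servings → $4.00.
carrots only: max(345/6, 826/282) = 57.5 servings → $20.12.
broccoli + strawberries with both tight: 1.264 servings and 2.049 servings → $3.27.
broccoli + carrots with both tight: 2.442 servings and 0.5127 servings → $2.74.
strawberries + carrots: the both-tight solution has a negative serving — not a feasible corner.
So the least-cost plan costs $2.74.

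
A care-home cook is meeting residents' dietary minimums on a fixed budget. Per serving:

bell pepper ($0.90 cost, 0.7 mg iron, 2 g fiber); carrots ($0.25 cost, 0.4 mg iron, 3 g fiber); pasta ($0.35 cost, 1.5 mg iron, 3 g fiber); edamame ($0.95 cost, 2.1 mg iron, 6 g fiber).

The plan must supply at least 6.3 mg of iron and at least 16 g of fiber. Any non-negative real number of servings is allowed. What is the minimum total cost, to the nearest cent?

With two linear requirements the optimum uses one or two foods; enumerate the corners.
bell pepper only: max(6.3/0.7, 16/2) = 9 servings → $8.10.
carrots only: max(6.3/0.4, 16/3) = 15.75 servings → $3.94.
pasta only: max(6.3/1.5, 16/3) = 5.333 servings → $1.87.
edamame only: max(6.3/2.1, 16/6) = 3 servings → $2.85.
bell pepper + carrots: the both-tight solution has a negative serving — not a feasible corner.
bell pepper + pasta with both tight: 5.667 servings and 1.556 servings → $5.64.
bell pepper + edamame (both tight): parallel constraints — no distinct corner.
carrots + pasta with both tight: 1.545 servings and 3.788 servings → $1.71.
carrots + edamame: the both-tight solution has a negative serving — not a feasible corner.
pasta + edamame with both tight: 1.556 servings and 1.889 servings → $2.34.
So the least-cost plan costs $1.71.

$1.71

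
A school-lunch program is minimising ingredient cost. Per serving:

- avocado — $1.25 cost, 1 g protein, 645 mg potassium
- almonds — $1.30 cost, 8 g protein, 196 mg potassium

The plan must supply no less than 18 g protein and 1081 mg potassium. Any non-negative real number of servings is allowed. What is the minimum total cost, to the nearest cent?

$4.05

At the optimum either one food covers both requirements or two foods hit both targets exactly; no other combination can be cheaper.
avocado only: max(18/1, 1081/645) = 18 servings → $22.50.
almonds only: max(18/8, 1081/196) = 5.515 servings → $7.17.
avocado + almonds with both tight: 1.031 servings and 2.121 servings → $4.05.
So the least-cost plan costs $4.05.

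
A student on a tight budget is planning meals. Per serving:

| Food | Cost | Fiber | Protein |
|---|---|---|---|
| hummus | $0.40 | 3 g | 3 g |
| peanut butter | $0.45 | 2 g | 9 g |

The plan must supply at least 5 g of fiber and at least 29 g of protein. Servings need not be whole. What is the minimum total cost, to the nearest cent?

$1.45

Two binding constraints pin down two serving amounts, so the optimal mix uses at most two foods. The candidates are each food alone (scaled to the tighter of fiber/protein) and each pair with both constraints tight.
hummus only: max(5/3, 29/3) = 9.667 servings → $3.87.
peanut butter only: max(5/2, 29/9) = 3.222 servings → $1.45.
hummus + peanut butter: the both-tight solution has a negative serving — not a feasible corner.
The minimum over all feasible corners is $1.45.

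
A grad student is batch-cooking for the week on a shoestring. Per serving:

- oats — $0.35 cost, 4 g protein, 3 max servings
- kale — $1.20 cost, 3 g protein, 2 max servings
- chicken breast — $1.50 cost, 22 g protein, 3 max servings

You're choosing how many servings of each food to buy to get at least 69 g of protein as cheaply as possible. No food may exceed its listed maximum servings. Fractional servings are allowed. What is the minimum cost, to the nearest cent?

Cost per g of protein: chicken breast $0.0682, oats $0.0875, kale $0.4000.
Take 3 servings of chicken breast: +66.0 g protein for $4.50 (total $4.50, still need 3.0 g).
Take 0.75 servings of oats: +3.0 g protein for $0.26 (total $4.76, still need 0.0 g).
Filling from the cheapest source first is optimal under one linear minimum: $4.76.

$4.76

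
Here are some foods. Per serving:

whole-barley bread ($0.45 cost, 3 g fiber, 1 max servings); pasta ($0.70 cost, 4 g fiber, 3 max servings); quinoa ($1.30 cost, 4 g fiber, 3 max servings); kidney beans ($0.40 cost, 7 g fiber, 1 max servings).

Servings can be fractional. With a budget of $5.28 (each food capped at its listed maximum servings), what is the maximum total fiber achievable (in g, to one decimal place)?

Fiber per dollar: kidney beans 17.5, whole-barley bread 6.667, pasta 5.714, quinoa 3.077.
Take 1 serving of kidney beans: spends $0.40, +7.0 g fiber (running total 7.0 g).
Take 1 serving of whole-barley bread: spends $0.45, +3.0 g fiber (running total 10.0 g).
Take 3 servings of pasta: spends $2.10, +12.0 g fiber (running total 22.0 g).
Take 1.792 servings of quinoa: spends $2.33, +7.2 g fiber (running total 29.2 g).
Filling greedily by fiber-per-dollar is optimal for one linear limit, giving 29.2 g.

29.2 g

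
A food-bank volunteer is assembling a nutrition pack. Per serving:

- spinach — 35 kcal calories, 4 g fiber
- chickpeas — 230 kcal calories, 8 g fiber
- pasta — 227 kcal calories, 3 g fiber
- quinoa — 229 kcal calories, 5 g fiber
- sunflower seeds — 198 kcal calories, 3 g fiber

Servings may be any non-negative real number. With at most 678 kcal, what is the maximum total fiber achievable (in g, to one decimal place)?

77.5 g

Fiber per kcal: spinach 0.1143, chickpeas 0.03478, quinoa 0.02183, sunflower seeds 0.01515, pasta 0.01322.
With no serving limits, spend the whole calories allowance on spinach: 678 kcal / 35 kcal × 4 g = 77.5 g.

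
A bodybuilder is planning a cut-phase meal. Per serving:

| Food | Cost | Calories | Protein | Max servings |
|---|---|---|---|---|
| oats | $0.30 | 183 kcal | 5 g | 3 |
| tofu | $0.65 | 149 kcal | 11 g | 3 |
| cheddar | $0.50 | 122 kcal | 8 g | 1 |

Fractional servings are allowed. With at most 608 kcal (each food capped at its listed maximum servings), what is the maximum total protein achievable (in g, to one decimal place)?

Protein per kcal: tofu 0.07383, cheddar 0.06557, oats 0.02732.
Take 3 servings of tofu: uses 447 kcal, +33.0 g protein (running total 33.0 g).
Take 1 serving of cheddar: uses 122 kcal, +8.0 g protein (running total 41.0 g).
Take 0.2131 servings of oats: uses 39 kcal, +1.1 g protein (running total 42.1 g).
Filling greedily by protein-per-kcal is optimal for one linear limit, giving 42.1 g.

42.1 g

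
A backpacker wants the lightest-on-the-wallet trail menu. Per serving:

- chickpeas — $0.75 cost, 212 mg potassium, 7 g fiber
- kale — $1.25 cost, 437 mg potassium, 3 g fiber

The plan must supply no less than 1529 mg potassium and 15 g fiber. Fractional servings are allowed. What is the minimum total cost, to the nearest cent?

$4.49

chickpeas only: max(1529/212, 15/7) = 7.212 servings → $5.41.
kale only: max(1529/437, 15/3) = 5 servings → $6.25.
chickpeas + kale with both tight: 0.8122 servings and 3.105 servings → $4.49.
The minimum over all feasible corners is $4.49.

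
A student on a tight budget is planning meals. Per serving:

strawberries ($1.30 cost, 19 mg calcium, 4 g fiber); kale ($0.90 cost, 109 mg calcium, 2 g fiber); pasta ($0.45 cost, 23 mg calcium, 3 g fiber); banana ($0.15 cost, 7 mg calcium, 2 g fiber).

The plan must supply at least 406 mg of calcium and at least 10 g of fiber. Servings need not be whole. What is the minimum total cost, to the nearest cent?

$3.48

Check every corner: each single food scaled to meet both minima, and each pair solved so both constraints bind.
strawberries only: max(406/19, 10/4) = 21.37 servings → $27.78.
kale only: max(406/109, 10/2) = 5 servings → $4.50.
pasta only: max(406/23, 10/3) = 17.65 servings → $7.94.
banana only: max(406/7, 10/2) = 58 servings → $8.70.
strawberries + kale with both tight: 0.6985 servings and 3.603 servings → $4.15.
strawberries + pasta: intersection lies outside the first quadrant.
strawberries + banana with both targets exact would need a negative amount; discard.
kale + pasta with both tight: 3.516 servings and 0.9893 servings → $3.61.
kale + banana with both tight: 3.637 servings and 1.363 servings → $3.48.
pasta + banana with both targets exact would need a negative amount; discard.
So the least-cost plan costs $3.48.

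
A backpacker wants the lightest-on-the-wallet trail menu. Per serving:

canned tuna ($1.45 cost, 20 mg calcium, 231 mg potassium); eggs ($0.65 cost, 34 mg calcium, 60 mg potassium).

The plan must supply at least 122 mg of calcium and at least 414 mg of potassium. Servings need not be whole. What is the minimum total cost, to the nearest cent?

$3.42

Two binding constraints pin down two serving amounts, so the optimal mix uses at most two foods. The candidates are each food alone (scaled to the tighter of calcium/potassium) and each pair with both constraints tight.
canned tuna only: max(122/20, 414/231) = 6.1 servings → $8.85.
eggs only: max(122/34, 414/60) = 6.9 servings → $4.49.
canned tuna + eggs with both tight: 1.015 servings and 2.991 servings → $3.42.
The minimum over all feasible corners is $3.42.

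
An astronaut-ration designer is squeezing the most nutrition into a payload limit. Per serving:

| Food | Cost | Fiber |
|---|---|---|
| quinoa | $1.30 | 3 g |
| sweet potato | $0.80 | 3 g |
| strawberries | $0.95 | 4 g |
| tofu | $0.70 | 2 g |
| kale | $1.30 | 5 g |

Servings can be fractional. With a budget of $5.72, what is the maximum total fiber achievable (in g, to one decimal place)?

Fiber per dollar: strawberries 4.211, kale 3.846, sweet potato 3.75, tofu 2.857, quinoa 2.308.
With no serving limits, spend the whole cost allowance on strawberries: $5.72 / $0.95 × 4 g = 24.1 g.

24.1 g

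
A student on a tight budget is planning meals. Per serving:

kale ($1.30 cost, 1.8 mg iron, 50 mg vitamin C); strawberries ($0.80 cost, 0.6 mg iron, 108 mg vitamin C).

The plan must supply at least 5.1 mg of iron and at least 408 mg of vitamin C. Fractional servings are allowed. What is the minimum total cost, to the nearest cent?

$4.75

kale only: max(5.1/1.8, 408/50) = 8.16 servings → $10.61.
strawberries only: max(5.1/0.6, 408/108) = 8.5 servings → $6.80.
kale + strawberries with both tight: 1.861 servings and 2.916 servings → $4.75.
Cheapest feasible corner: $4.75.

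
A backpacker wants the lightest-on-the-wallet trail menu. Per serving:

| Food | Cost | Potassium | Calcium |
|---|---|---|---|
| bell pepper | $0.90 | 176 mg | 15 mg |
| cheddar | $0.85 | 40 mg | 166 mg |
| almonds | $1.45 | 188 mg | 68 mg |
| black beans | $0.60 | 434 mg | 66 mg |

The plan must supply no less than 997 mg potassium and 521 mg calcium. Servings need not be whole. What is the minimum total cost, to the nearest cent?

$3.21

This is a tiny linear program; its minimum lies at a vertex of the feasible set. List the vertices and price them.
bell pepper only: max(997/176, 521/15) = 34.73 servings → $31.26.
cheddar only: max(997/40, 521/166) = 24.93 servings → $21.19.
almonds only: max(997/188, 521/68) = 7.662 servings → $11.11.
black beans only: max(997/434, 521/66) = 7.894 servings → $4.74.
bell pepper + cheddar with both tight: 5.055 servings and 2.682 servings → $6.83.
bell pepper + almonds: intersection lies outside the first quadrant.
bell pepper + black beans: intersection lies outside the first quadrant.
cheddar + almonds with both tight: 1.058 servings and 5.078 servings → $8.26.
cheddar + black beans with both tight: 2.31 servings and 2.084 servings → $3.21.
almonds + black beans with both targets exact would need a negative amount; discard.
So the least-cost plan costs $3.21.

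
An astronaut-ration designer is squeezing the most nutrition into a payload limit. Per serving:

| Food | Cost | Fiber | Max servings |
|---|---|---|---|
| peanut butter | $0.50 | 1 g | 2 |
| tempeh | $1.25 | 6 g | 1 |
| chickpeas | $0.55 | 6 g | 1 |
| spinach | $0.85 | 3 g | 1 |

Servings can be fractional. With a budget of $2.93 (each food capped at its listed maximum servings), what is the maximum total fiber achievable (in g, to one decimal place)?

15.6 g

Fiber per dollar: chickpeas 10.91, tempeh 4.8, spinach 3.529, peanut butter 2.
Take 1 serving of chickpeas: spends $0.55, +6.0 g fiber (running total 6.0 g).
Take 1 serving of tempeh: spends $1.25, +6.0 g fiber (running total 12.0 g).
Take 1 serving of spinach: spends $0.85, +3.0 g fiber (running total 15.0 g).
Take 0.56 servings of peanut butter: spends $0.28, +0.6 g fiber (running total 15.6 g).
Greedy by best ratio exhausts the cost allowance optimally: 15.6 g.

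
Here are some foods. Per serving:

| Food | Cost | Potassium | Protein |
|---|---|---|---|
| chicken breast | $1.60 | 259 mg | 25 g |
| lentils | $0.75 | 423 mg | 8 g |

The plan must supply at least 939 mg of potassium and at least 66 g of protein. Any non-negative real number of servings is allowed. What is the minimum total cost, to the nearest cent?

A basic optimal solution has at most two foods positive. Try each food alone and each pair with both targets met exactly.
chicken breast only: max(939/259, 66/25) = 3.625 servings → $5.80.
lentils only: max(939/423, 66/8) = 8.25 servings → $6.19.
chicken breast + lentils with both tight: 2.4 servings and 0.7504 servings → $4.40.
The minimum over all feasible corners is $4.40.

$4.40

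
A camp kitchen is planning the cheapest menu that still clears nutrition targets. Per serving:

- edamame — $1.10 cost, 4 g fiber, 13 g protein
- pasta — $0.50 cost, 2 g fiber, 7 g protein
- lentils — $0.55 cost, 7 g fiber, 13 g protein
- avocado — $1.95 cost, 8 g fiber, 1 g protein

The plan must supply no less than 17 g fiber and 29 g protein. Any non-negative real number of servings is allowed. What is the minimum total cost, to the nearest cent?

$1.34

Compare the cost at each extreme point of the feasible region.
edamame only: max(17/4, 29/13) = 4.25 servings → $4.67.
pasta only: max(17/2, 29/7) = 8.5 servings → $4.25.
lentils only: max(17/7, 29/13) = 2.429 servings → $1.34.
avocado only: max(17/8, 29/1) = 29 servings → $56.55.
edamame + pasta with both targets exact would need a negative amount; discard.
edamame + lentils: the both-tight solution has a negative serving — not a feasible corner.
edamame + avocado with both tight: 2.15 servings and 1.05 servings → $4.41.
pasta + lentils: the both-tight solution has a negative serving — not a feasible corner.
pasta + avocado with both tight: 3.981 servings and 1.13 servings → $4.19.
lentils + avocado with both tight: 2.216 servings and 0.1856 servings → $1.58.
The minimum over all feasible corners is $1.34.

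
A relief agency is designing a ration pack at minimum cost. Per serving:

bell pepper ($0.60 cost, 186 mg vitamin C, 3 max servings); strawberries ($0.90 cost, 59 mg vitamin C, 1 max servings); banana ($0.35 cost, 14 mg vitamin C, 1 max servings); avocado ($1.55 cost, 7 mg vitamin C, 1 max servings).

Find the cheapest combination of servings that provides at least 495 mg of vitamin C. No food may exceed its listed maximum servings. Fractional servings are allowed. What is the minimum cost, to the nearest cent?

Cost per mg of vitamin C: bell pepper $0.0032, strawberries $0.0153, banana $0.0250, avocado $0.2214.
Take 2.661 servings of bell pepper: +495.0 mg vitamin C for $1.60 (total $1.60, still need 0.0 mg).
Filling from the cheapest source first is optimal under one linear minimum: $1.60.

$1.60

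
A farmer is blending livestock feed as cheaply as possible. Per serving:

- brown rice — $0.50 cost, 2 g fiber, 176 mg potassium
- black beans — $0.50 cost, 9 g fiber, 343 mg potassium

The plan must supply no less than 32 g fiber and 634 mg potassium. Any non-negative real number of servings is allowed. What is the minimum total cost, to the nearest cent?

$1.78

At the optimum either one food covers both requirements or two foods hit both targets exactly; no other combination can be cheaper.
brown rice only: max(32/2, 634/176) = 16 servings → $8.00.
black beans only: max(32/9, 634/343) = 3.556 servings → $1.78.
brown rice + black beans: intersection lies outside the first quadrant.
Cheapest feasible corner: $1.78.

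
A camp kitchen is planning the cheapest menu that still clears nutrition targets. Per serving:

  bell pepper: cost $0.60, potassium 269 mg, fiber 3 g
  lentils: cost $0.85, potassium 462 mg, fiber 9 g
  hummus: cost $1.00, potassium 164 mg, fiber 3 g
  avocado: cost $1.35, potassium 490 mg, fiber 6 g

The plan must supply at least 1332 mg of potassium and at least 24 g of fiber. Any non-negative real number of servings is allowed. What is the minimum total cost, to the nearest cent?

$2.45

With two linear requirements the optimum uses one or two foods; enumerate the corners.
bell pepper only: max(1332/269, 24/3) = 8 servings → $4.80.
lentils only: max(1332/462, 24/9) = 2.883 servings → $2.45.
hummus only: max(1332/164, 24/3) = 8.122 servings → $8.12.
avocado only: max(1332/490, 24/6) = 4 servings → $5.40.
bell pepper + lentils with both tight: 0.8696 servings and 2.377 servings → $2.54.
bell pepper + hummus with both tight: 0.1905 servings and 7.81 servings → $7.92.
bell pepper + avocado: the both-tight solution has a negative serving — not a feasible corner.
lentils + hummus: the both-tight solution has a negative serving — not a feasible corner.
lentils + avocado with both tight: 2.3 servings and 0.5495 servings → $2.70.
hummus + avocado with both tight: 7.753 servings and 0.1235 servings → $7.92.
The minimum over all feasible corners is $2.45.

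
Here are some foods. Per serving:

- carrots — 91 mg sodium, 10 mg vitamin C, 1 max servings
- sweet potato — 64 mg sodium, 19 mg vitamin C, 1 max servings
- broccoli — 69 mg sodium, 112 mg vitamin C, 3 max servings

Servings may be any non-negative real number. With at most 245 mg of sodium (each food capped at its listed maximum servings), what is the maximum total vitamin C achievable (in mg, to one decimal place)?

Vitamin C per mg sodium: broccoli 1.623, sweet potato 0.2969, carrots 0.1099.
Take 3 servings of broccoli: uses 207 mg sodium, +336.0 mg vitamin C (running total 336.0 mg).
Take 0.5938 servings of sweet potato: uses 38 mg sodium, +11.3 mg vitamin C (running total 347.3 mg).
Filling greedily by vitamin C-per-mg sodium is optimal for one linear limit, giving 347.3 mg.

347.3 mg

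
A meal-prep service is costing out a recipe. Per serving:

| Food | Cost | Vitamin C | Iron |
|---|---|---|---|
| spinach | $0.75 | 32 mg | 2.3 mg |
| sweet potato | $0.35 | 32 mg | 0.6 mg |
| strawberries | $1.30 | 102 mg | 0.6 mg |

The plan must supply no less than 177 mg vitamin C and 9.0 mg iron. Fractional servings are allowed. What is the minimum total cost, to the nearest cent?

An LP optimum is at a vertex; with two nutrient constraints at most two foods are used. Check each candidate.
spinach only: max(177/32, 9.0/2.3) = 5.531 servings → $4.15.
sweet potato only: max(177/32, 9.0/0.6) = 15 servings → $5.25.
strawberries only: max(177/102, 9.0/0.6) = 15 servings → $19.50.
spinach + sweet potato with both tight: 3.342 servings and 2.189 servings → $3.27.
spinach + strawberries with both tight: 3.769 servings and 0.5529 servings → $3.55.
sweet potato + strawberries: the both-tight solution has a negative serving — not a feasible corner.
Cheapest feasible corner: $3.27.

$3.27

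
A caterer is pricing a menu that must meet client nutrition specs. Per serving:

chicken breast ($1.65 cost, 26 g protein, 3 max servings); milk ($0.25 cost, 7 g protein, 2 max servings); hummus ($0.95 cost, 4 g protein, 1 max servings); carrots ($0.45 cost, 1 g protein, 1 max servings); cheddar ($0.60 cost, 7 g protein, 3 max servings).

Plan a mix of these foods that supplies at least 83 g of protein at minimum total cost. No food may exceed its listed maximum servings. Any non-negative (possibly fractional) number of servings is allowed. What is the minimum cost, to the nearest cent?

$4.88

Cost per g of protein: milk $0.0357, chicken breast $0.0635, cheddar $0.0857, hummus $0.2375, carrots $0.4500.
Take 2 servings of milk: +14.0 g protein for $0.50 (total $0.50, still need 69.0 g).
Take 2.654 servings of chicken breast: +69.0 g protein for $4.38 (total $4.88, still need 0.0 g).
Filling from the cheapest source first is optimal under one linear minimum: $4.88.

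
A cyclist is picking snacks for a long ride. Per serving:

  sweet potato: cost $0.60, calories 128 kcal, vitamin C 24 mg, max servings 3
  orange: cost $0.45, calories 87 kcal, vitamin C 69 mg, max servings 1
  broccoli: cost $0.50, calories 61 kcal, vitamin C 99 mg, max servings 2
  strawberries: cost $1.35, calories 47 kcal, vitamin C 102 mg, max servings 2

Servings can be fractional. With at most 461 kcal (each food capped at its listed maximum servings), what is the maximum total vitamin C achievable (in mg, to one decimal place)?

500.6 mg

Vitamin C per kcal: strawberries 2.17, broccoli 1.623, orange 0.7931, sweet potato 0.1875.
Take 2 servings of strawberries: uses 94 kcal, +204.0 mg vitamin C (running total 204.0 mg).
Take 2 servings of broccoli: uses 122 kcal, +198.0 mg vitamin C (running total 402.0 mg).
Take 1 serving of orange: uses 87 kcal, +69.0 mg vitamin C (running total 471.0 mg).
Take 1.234 servings of sweet potato: uses 158 kcal, +29.6 mg vitamin C (running total 500.6 mg).
Filling greedily by vitamin C-per-kcal is optimal for one linear limit, giving 500.6 mg.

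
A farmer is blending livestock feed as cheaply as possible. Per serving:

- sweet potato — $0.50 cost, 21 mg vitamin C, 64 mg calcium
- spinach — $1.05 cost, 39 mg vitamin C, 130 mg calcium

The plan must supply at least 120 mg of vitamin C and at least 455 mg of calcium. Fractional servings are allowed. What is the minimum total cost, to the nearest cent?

$3.55

At the optimum either one food covers both requirements or two foods hit both targets exactly; no other combination can be cheaper.
sweet potato only: max(120/21, 455/64) = 7.109 servings → $3.55.
spinach only: max(120/39, 455/130) = 3.5 servings → $3.67.
sweet potato + spinach with both targets exact would need a negative amount; discard.
So the least-cost plan costs $3.55.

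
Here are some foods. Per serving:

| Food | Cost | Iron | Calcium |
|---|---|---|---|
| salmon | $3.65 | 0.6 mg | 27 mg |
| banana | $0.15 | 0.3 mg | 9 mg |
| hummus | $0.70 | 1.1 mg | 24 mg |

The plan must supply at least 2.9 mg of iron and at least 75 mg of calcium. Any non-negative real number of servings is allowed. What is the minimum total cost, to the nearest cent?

$1.45

salmon only: max(2.9/0.6, 75/27) = 4.833 servings → $17.64.
banana only: max(2.9/0.3, 75/9) = 9.667 servings → $1.45.
hummus only: max(2.9/1.1, 75/24) = 3.125 servings → $2.19.
salmon + banana: intersection lies outside the first quadrant.
salmon + hummus with both tight: 0.8431 servings and 2.176 servings → $4.60.
banana + hummus with both tight: 4.778 servings and 1.333 servings → $1.65.
So the least-cost plan costs $1.45.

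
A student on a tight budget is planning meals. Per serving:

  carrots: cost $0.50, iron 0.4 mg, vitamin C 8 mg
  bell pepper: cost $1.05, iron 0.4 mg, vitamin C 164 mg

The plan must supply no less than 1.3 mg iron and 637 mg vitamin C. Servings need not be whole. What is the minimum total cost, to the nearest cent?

Check every corner: each single food scaled to meet both minima, and each pair solved so both constraints bind.
carrots only: max(1.3/0.4, 637/8) = 79.62 servings → $39.81.
bell pepper only: max(1.3/0.4, 637/164) = 3.884 servings → $4.08.
carrots + bell pepper with both targets exact would need a negative amount; discard.
So the least-cost plan costs $4.08.

$4.08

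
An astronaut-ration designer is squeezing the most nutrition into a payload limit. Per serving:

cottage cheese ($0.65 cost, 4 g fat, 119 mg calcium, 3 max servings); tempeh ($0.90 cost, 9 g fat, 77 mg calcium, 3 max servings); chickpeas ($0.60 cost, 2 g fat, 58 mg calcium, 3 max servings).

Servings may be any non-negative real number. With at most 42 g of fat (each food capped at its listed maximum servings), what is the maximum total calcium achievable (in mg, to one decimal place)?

Calcium per g fat: cottage cheese 29.75, chickpeas 29, tempeh 8.556.
Take 3 servings of cottage cheese: uses 12 g fat, +357.0 mg calcium (running total 357.0 mg).
Take 3 servings of chickpeas: uses 6 g fat, +174.0 mg calcium (running total 531.0 mg).
Take 2.667 servings of tempeh: uses 24 g fat, +205.3 mg calcium (running total 736.3 mg).
Greedy by best ratio exhausts the fat allowance optimally: 736.3 mg.

736.3 mg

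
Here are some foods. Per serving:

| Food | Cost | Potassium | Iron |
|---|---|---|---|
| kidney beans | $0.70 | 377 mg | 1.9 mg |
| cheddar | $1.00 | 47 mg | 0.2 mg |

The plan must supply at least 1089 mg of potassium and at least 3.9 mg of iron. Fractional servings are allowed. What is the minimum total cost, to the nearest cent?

$2.02

Two binding constraints pin down two serving amounts, so the optimal mix uses at most two foods. The candidates are each food alone (scaled to the tighter of potassium/iron) and each pair with both constraints tight.
kidney beans only: max(1089/377, 3.9/1.9) = 2.889 servings → $2.02.
cheddar only: max(1089/47, 3.9/0.2) = 23.17 servings → $23.17.
kidney beans + cheddar with both targets exact would need a negative amount; discard.
The minimum over all feasible corners is $2.02.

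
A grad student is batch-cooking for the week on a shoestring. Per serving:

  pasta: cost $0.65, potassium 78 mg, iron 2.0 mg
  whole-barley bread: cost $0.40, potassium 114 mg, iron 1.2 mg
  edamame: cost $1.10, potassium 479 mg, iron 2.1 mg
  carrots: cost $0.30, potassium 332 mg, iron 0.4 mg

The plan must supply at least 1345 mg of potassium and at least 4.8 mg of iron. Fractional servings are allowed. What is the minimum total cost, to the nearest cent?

Minimising a linear cost over {potassium ≥ 1345, iron ≥ 4.8, servings ≥ 0} — the optimum is at a vertex, using one or two foods.
pasta only: max(1345/78, 4.8/2.0) = 17.24 servings → $11.21.
whole-barley bread only: max(1345/114, 4.8/1.2) = 11.8 servings → $4.72.
edamame only: max(1345/479, 4.8/2.1) = 2.808 servings → $3.09.
carrots only: max(1345/332, 4.8/0.4) = 12 servings → $3.60.
pasta + whole-barley bread with both targets exact would need a negative amount; discard.
pasta + edamame: the both-tight solution has a negative serving — not a feasible corner.
pasta + carrots with both tight: 1.668 servings and 3.659 servings → $2.18.
whole-barley bread + edamame: the both-tight solution has a negative serving — not a feasible corner.
whole-barley bread + carrots with both tight: 2.992 servings and 3.024 servings → $2.10.
edamame + carrots with both tight: 2.088 servings and 1.039 servings → $2.61.
The minimum over all feasible corners is $2.10.

$2.10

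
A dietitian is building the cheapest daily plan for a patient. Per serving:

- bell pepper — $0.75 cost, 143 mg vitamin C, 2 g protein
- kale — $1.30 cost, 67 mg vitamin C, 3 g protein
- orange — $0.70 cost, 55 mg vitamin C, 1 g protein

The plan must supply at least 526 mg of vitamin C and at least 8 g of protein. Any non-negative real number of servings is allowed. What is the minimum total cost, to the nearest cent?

$3.00

With two linear requirements the optimum uses one or two foods; enumerate the corners.
bell pepper only: max(526/143, 8/2) = 4 servings → $3.00.
kale only: max(526/67, 8/3) = 7.851 servings → $10.21.
orange only: max(526/55, 8/1) = 9.564 servings → $6.69.
bell pepper + kale with both tight: 3.532 servings and 0.3119 servings → $3.05.
bell pepper + orange with both tight: 2.606 servings and 2.788 servings → $3.91.
kale + orange: intersection lies outside the first quadrant.
Cheapest feasible corner: $3.00.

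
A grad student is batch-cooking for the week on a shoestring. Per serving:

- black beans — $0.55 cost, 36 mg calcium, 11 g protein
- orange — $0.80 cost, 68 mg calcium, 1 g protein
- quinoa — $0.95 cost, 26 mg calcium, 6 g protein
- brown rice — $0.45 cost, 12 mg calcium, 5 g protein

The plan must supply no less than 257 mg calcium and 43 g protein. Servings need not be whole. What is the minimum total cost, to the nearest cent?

$3.50

Compare the cost at each extreme point of the feasible region.
black beans only: max(257/36, 43/11) = 7.139 servings → $3.93.
orange only: max(257/68, 43/1) = 43 servings → $34.40.
quinoa only: max(257/26, 43/6) = 9.885 servings → $9.39.
brown rice only: max(257/12, 43/5) = 21.42 servings → $9.64.
black beans + orange with both tight: 3.746 servings and 1.796 servings → $3.50.
black beans + quinoa: the both-tight solution has a negative serving — not a feasible corner.
black beans + brown rice: the both-tight solution has a negative serving — not a feasible corner.
orange + quinoa with both tight: 1.11 servings and 6.982 servings → $7.52.
orange + brown rice with both tight: 2.345 servings and 8.131 servings → $5.53.
quinoa + brown rice with both targets exact would need a negative amount; discard.
So the least-cost plan costs $3.50.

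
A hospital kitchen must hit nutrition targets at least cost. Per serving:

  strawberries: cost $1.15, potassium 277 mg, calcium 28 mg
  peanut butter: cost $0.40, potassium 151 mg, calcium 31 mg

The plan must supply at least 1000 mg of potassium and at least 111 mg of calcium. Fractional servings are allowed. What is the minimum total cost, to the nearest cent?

This is a tiny linear program; its minimum lies at a vertex of the feasible set. List the vertices and price them.
strawberries only: max(1000/277, 111/28) = 3.964 servings → $4.56.
peanut butter only: max(1000/151, 111/31) = 6.623 servings → $2.65.
strawberries + peanut butter with both tight: 3.267 servings and 0.6302 servings → $4.01.
The minimum over all feasible corners is $2.65.

$2.65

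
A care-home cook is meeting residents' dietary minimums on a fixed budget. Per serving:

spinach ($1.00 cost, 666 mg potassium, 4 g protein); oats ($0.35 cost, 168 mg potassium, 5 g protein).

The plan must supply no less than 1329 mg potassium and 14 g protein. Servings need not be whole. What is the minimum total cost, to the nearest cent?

$2.14

A basic optimal solution has at most two foods positive. Try each food alone and each pair with both targets met exactly.
spinach only: max(1329/666, 14/4) = 3.5 servings → $3.50.
oats only: max(1329/168, 14/5) = 7.911 servings → $2.77.
spinach + oats with both tight: 1.615 servings and 1.508 servings → $2.14.
So the least-cost plan costs $2.14.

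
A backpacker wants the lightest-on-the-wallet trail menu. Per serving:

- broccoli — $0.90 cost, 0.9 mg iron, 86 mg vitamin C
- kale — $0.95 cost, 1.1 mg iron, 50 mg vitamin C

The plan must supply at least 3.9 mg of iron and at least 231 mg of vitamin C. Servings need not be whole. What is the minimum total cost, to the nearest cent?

$3.51

broccoli only: max(3.9/0.9, 231/86) = 4.333 servings → $3.90.
kale only: max(3.9/1.1, 231/50) = 4.62 servings → $4.39.
broccoli + kale with both tight: 1.192 servings and 2.571 servings → $3.51.
So the least-cost plan costs $3.51.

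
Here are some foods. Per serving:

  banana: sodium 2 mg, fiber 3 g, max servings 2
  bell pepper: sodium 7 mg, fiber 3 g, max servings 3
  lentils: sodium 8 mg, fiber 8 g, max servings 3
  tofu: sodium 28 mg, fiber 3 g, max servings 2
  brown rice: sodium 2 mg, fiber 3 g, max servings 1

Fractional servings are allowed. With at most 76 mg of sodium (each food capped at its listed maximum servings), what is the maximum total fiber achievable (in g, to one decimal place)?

44.7 g

Fiber per mg sodium: banana 1.5, brown rice 1.5, lentils 1, bell pepper 0.4286, tofu 0.1071.
Take 2 servings of banana: uses 4 mg sodium, +6.0 g fiber (running total 6.0 g).
Take 1 serving of brown rice: uses 2 mg sodium, +3.0 g fiber (running total 9.0 g).
Take 3 servings of lentils: uses 24 mg sodium, +24.0 g fiber (running total 33.0 g).
Take 3 servings of bell pepper: uses 21 mg sodium, +9.0 g fiber (running total 42.0 g).
Take 0.8929 servings of tofu: uses 25 mg sodium, +2.7 g fiber (running total 44.7 g).
Filling greedily by fiber-per-mg sodium is optimal for one linear limit, giving 44.7 g.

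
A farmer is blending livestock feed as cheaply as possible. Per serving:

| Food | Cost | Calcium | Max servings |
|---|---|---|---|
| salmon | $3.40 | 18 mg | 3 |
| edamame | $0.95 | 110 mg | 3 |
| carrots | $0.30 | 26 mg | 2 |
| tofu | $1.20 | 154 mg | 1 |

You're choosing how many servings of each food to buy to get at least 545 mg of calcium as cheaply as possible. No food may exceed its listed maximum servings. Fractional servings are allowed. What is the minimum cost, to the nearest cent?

Cost per mg of calcium: tofu $0.0078, edamame $0.0086, carrots $0.0115, salmon $0.1889.
Take 1 serving of tofu: +154.0 mg calcium for $1.20 (total $1.20, still need 391.0 mg).
Take 3 servings of edamame: +330.0 mg calcium for $2.85 (total $4.05, still need 61.0 mg).
Take 2 servings of carrots: +52.0 mg calcium for $0.60 (total $4.65, still need 9.0 mg).
Take 0.5 servings of salmon: +9.0 mg calcium for $1.70 (total $6.35, still need 0.0 mg).
Filling from the cheapest source first is optimal under one linear minimum: $6.35.

$6.35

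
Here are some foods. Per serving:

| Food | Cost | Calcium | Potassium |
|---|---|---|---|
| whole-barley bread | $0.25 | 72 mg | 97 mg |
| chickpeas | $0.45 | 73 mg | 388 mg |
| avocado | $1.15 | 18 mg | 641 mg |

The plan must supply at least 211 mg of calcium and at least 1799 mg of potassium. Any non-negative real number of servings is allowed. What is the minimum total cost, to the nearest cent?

Compare the cost at each extreme point of the feasible region.
whole-barley bread only: max(211/72, 1799/97) = 18.55 servings → $4.64.
chickpeas only: max(211/73, 1799/388) = 4.637 servings → $2.09.
avocado only: max(211/18, 1799/641) = 11.72 servings → $13.48.
whole-barley bread + chickpeas: the both-tight solution has a negative serving — not a feasible corner.
whole-barley bread + avocado with both tight: 2.317 servings and 2.456 servings → $3.40.
chickpeas + avocado with both tight: 2.584 servings and 1.242 servings → $2.59.
Cheapest feasible corner: $2.09.

$2.09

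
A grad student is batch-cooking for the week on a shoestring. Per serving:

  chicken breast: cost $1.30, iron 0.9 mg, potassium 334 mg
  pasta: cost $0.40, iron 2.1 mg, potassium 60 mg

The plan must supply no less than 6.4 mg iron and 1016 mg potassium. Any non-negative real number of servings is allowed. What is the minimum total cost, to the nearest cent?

$4.27

Check every corner: each single food scaled to meet both minima, and each pair solved so both constraints bind.
chicken breast only: max(6.4/0.9, 1016/334) = 7.111 servings → $9.24.
pasta only: max(6.4/2.1, 1016/60) = 16.93 servings → $6.77.
chicken breast + pasta with both tight: 2.703 servings and 1.889 servings → $4.27.
So the least-cost plan costs $4.27.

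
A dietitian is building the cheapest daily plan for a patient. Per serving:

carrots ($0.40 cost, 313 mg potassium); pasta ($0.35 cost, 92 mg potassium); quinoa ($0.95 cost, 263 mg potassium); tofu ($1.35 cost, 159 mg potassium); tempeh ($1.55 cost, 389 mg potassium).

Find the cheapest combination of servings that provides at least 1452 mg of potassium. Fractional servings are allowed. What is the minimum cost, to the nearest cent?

$1.86

Cost per mg of potassium: carrots $0.0013, quinoa $0.0036, pasta $0.0038, tempeh $0.0040, tofu $0.0085.
With no serving limits, use only carrots: 1452 mg / 313 mg = 4.639 servings × $0.40 = $1.86.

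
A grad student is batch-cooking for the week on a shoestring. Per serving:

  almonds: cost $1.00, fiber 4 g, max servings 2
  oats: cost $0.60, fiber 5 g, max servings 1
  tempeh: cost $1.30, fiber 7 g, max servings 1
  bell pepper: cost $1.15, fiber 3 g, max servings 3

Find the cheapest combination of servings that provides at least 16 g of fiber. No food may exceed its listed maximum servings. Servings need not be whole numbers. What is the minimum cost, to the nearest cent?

Cost per g of fiber: oats $0.1200, tempeh $0.1857, almonds $0.2500, bell pepper $0.3833.
Take 1 serving of oats: +5.0 g fiber for $0.60 (total $0.60, still need 11.0 g).
Take 1 serving of tempeh: +7.0 g fiber for $1.30 (total $1.90, still need 4.0 g).
Take 1 serving of almonds: +4.0 g fiber for $1.00 (total $2.90, still need 0.0 g).
Filling from the cheapest source first is optimal under one linear minimum: $2.90.

$2.90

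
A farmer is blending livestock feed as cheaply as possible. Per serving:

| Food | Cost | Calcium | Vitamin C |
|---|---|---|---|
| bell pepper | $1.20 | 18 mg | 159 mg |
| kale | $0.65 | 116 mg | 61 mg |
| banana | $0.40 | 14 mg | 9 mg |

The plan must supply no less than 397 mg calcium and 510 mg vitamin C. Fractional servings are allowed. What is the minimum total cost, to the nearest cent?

$4.44

Two binding constraints pin down two serving amounts, so the optimal mix uses at most two foods. The candidates are each food alone (scaled to the tighter of calcium/vitamin C) and each pair with both constraints tight.
bell pepper only: max(397/18, 510/159) = 22.06 servings → $26.47.
kale only: max(397/116, 510/61) = 8.361 servings → $5.43.
banana only: max(397/14, 510/9) = 56.67 servings → $22.67.
bell pepper + kale with both tight: 2.014 servings and 3.11 servings → $4.44.
bell pepper + banana with both tight: 1.728 servings and 26.14 servings → $12.53.
kale + banana with both targets exact would need a negative amount; discard.
So the least-cost plan costs $4.44.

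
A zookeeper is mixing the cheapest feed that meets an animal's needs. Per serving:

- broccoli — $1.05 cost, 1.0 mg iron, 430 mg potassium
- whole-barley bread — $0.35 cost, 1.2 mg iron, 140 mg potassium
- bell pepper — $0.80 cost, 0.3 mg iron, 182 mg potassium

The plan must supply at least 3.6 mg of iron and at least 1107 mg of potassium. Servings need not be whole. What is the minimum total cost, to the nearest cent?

Two binding constraints pin down two serving amounts, so the optimal mix uses at most two foods. The candidates are each food alone (scaled to the tighter of iron/potassium) and each pair with both constraints tight.
broccoli only: max(3.6/1.0, 1107/430) = 3.6 servings → $3.78.
whole-barley bread only: max(3.6/1.2, 1107/140) = 7.907 servings → $2.77.
bell pepper only: max(3.6/0.3, 1107/182) = 12 servings → $9.60.
broccoli + whole-barley bread with both tight: 2.193 servings and 1.173 servings → $2.71.
broccoli + bell pepper: the both-tight solution has a negative serving — not a feasible corner.
whole-barley bread + bell pepper with both tight: 1.832 servings and 4.673 servings → $4.38.
Cheapest feasible corner: $2.71.

$2.71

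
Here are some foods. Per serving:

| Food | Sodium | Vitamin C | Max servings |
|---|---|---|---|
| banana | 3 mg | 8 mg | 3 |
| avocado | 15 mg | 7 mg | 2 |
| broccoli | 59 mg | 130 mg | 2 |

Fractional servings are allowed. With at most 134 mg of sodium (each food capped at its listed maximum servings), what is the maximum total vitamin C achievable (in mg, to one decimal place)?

Vitamin C per mg sodium: banana 2.667, broccoli 2.203, avocado 0.4667.
Take 3 servings of banana: uses 9 mg sodium, +24.0 mg vitamin C (running total 24.0 mg).
Take 2 servings of broccoli: uses 118 mg sodium, +260.0 mg vitamin C (running total 284.0 mg).
Take 0.4667 servings of avocado: uses 7 mg sodium, +3.3 mg vitamin C (running total 287.3 mg).
Greedy by best ratio exhausts the sodium allowance optimally: 287.3 mg.

287.3 mg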